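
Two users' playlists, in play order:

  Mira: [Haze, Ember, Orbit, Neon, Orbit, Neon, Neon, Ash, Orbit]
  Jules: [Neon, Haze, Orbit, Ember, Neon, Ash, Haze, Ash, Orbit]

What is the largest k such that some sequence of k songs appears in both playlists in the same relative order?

Pick Haze [1,2], then Ember [2,4], then Neon [4,5], then Ash [8,8], then Orbit [9,9]; all 5 songs appear in both, in order. The LCS DP gives dp[9][9] = 5, so this is optimal.

5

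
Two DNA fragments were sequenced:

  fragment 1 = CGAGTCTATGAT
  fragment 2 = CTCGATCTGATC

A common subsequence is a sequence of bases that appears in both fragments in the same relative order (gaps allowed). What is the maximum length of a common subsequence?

9

One common subsequence of length 9: C [1,3]; then G [2,4]; then A [3,5]; then T [5,6]; then C [6,7]; then T [9,8]; then G [10,9]; then A [11,10]; then T [12,11]. Since dp[12][12] = 9, nothing longer is possible.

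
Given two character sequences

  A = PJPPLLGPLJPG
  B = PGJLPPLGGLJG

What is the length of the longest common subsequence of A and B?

9

Let dp[i][j] be the LCS length of the first i characters of A and the first j characters of B. dp[i][j] = dp[i-1][j-1]+1 when the i-th and j-th characters match, else max(dp[i-1][j], dp[i][j-1]).
    ·  P  G  J  L  P  P  L  G  G  L  J  G
 ·  0  0  0  0  0  0  0  0  0  0  0  0  0
 P  0  1  1  1  1  1  1  1  1  1  1  1  1
 J  0  1  1  2  2  2  2  2  2  2  2  2  2
 P  0  1  1  2  2  3  3  3  3  3  3  3  3
 P  0  1  1  2  2  3  4  4  4  4  4  4  4
 L  0  1  1  2  3  3  4  5  5  5  5  5  5
 L  0  1  1  2  3  3  4  5  5  5  6  6  6
 G  0  1  2  2  3  3  4  5  6  6  6  6  7
 P  0  1  2  2  3  4  4  5  6  6  6  6  7
 L  0  1  2  2  3  4  4  5  6  6  7  7  7
 J  0  1  2  3  3  4  4  5  6  6  7  8  8
 P  0  1  2  3  3  4  5  5  6  6  7  8  8
 G  0  1  2  3  3  4  5  5  6  7  7  8  9
dp[12][12] = 9. One LCS (by backtracking along matches): PJPPLGLJG.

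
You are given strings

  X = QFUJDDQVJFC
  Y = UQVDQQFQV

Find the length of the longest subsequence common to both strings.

Let dp[i][j] be the LCS length of the first i characters of X and the first j characters of Y. dp[i][j] = dp[i-1][j-1]+1 when the i-th and j-th characters match, else max(dp[i-1][j], dp[i][j-1]).
    ·  U  Q  V  D  Q  Q  F  Q  V
 ·  0  0  0  0  0  0  0  0  0  0
 Q  0  0  1  1  1  1  1  1  1  1
 F  0  0  1  1  1  1  1  2  2  2
 U  0  1  1  1  1  1  1  2  2  2
 J  0  1  1  1  1  1  1  2  2  2
 D  0  1  1  1  2  2  2  2  2  2
 D  0  1  1  1  2  2  2  2  2  2
 Q  0  1  2  2  2  3  3  3  3  3
 V  0  1  2  3  3  3  3  3  3  4
 J  0  1  2  3  3  3  3  3  3  4
 F  0  1  2  3  3  3  3  4  4  4
 C  0  1  2  3  3  3  3  4  4  4
dp[11][9] = 4. One LCS (by backtracking along matches): QFQV.

4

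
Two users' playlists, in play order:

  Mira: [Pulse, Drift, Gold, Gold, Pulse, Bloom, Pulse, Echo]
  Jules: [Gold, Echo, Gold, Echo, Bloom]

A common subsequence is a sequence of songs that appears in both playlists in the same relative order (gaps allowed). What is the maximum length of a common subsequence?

3

Pick Gold [3,1], then Gold [4,3], then Bloom [6,5]; all 3 songs appear in both, in order. The LCS DP gives dp[8][5] = 3, so this is optimal.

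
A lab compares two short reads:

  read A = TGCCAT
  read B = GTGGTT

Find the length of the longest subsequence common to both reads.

Match T at read A[1]=read B[2]; then G at read A[2]=read B[4]; then T at read A[6]=read B[6] — 3 bases in the same relative order in both. Since dp[6][6] = 3, nothing longer is possible.

3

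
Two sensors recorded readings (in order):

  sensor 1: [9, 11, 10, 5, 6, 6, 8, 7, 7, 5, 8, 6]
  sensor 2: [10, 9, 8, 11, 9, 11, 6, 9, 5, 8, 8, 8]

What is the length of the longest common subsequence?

Let dp[i][j] be the LCS length of the first i values of sensor 1 and the first j values of sensor 2. dp[i][j] = dp[i-1][j-1]+1 when the i-th and j-th values match, else max(dp[i-1][j], dp[i][j-1]).
    · 10  9  8 11  9 11  6  9  5  8  8  8
 ·  0  0  0  0  0  0  0  0  0  0  0  0  0
 9  0  0  1  1  1  1  1  1  1  1  1  1  1
11  0  0  1  1  2  2  2  2  2  2  2  2  2
10  0  1  1  1  2  2  2  2  2  2  2  2  2
 5  0  1  1  1  2  2  2  2  2  3  3  3  3
 6  0  1  1  1  2  2  2  3  3  3  3  3  3
 6  0  1  1  1  2  2  2  3  3  3  3  3  3
 8  0  1  1  2  2  2  2  3  3  3  4  4  4
 7  0  1  1  2  2  2  2  3  3  3  4  4  4
 7  0  1  1  2  2  2  2  3  3  3  4  4  4
 5  0  1  1  2  2  2  2  3  3  4  4  4  4
 8  0  1  1  2  2  2  2  3  3  4  5  5  5
 6  0  1  1  2  2  2  2  3  3  4  5  5  5
dp[12][12] = 5. One LCS (by backtracking along matches): 9, 11, 5, 8, 8.

5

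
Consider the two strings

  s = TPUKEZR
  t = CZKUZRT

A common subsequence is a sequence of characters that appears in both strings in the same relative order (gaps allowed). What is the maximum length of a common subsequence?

3

Let dp[i][j] be the LCS length of the first i characters of s and the first j characters of t. dp[i][j] = dp[i-1][j-1]+1 when the i-th and j-th characters match, else max(dp[i-1][j], dp[i][j-1]).
    ·  C  Z  K  U  Z  R  T
 ·  0  0  0  0  0  0  0  0
 T  0  0  0  0  0  0  0  1
 P  0  0  0  0  0  0  0  1
 U  0  0  0  0  1  1  1  1
 K  0  0  0  1  1  1  1  1
 E  0  0  0  1  1  1  1  1
 Z  0  0  1  1  1  2  2  2
 R  0  0  1  1  1  2  3  3
dp[7][7] = 3. One LCS (by backtracking along matches): UZR.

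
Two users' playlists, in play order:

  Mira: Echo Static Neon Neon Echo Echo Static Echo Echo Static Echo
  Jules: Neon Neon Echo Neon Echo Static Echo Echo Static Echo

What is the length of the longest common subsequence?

One common subsequence of length 9: Neon [3,1], then Neon [4,2], then Echo [5,3], then Echo [6,5], then Static [7,6], then Echo [8,7], then Echo [9,8], then Static [10,9], then Echo [11,10]. The LCS DP gives dp[11][10] = 9, so this is optimal.

9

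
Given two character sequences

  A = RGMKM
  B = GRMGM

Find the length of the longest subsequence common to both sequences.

3

Match R at A[1]=B[2], G at A[2]=B[4], M at A[5]=B[5] — 3 characters in the same relative order in both. Since dp[5][5] = 3, nothing longer is possible.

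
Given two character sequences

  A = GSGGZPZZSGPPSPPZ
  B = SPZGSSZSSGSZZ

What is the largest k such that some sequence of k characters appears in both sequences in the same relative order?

Pick S (A #2, B #1), P (A #6, B #2), Z (A #7, B #3), Z (A #8, B #7), S (A #9, B #9), G (A #10, B #10), S (A #13, B #11), Z (A #16, B #13); all 8 characters appear in both, in order, and the DP table's final entry dp[16][13] is also 8, so no common subsequence is longer.

8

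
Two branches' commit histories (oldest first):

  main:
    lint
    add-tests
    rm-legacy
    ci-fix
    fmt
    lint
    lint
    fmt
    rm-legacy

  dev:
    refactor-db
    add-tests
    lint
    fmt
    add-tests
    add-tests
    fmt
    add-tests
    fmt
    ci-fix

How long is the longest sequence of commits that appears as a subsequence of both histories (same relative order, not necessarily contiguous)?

Pick lint (main #1, dev #3), add-tests (main #2, dev #6), fmt (main #5, dev #7), fmt (main #8, dev #9); all 4 commits appear in both, in order. dp[9][10] = 4 confirms this is the maximum.

4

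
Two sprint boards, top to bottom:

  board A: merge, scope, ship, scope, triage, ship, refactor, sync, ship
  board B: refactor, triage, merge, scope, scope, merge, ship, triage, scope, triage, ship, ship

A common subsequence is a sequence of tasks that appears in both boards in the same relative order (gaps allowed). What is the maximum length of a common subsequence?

7

Match merge at board A[1]=board B[3], scope at board A[2]=board B[5], ship at board A[3]=board B[7], scope at board A[4]=board B[9], triage at board A[5]=board B[10], ship at board A[6]=board B[11], ship at board A[9]=board B[12] — 7 tasks in the same relative order in both. The LCS DP gives dp[9][12] = 7, so this is optimal.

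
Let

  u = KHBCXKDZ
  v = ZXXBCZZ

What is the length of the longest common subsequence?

Let dp[i][j] be the LCS length of the first i characters of u and the first j characters of v. dp[i][j] = dp[i-1][j-1]+1 when the i-th and j-th characters match, else max(dp[i-1][j], dp[i][j-1]).
    ·  Z  X  X  B  C  Z  Z
 ·  0  0  0  0  0  0  0  0
 K  0  0  0  0  0  0  0  0
 H  0  0  0  0  0  0  0  0
 B  0  0  0  0  1  1  1  1
 C  0  0  0  0  1  2  2  2
 X  0  0  1  1  1  2  2  2
 K  0  0  1  1  1  2  2  2
 D  0  0  1  1  1  2  2  2
 Z  0  1  1  1  1  2  3  3
dp[8][7] = 3. One LCS (by backtracking along matches): BCZ.

3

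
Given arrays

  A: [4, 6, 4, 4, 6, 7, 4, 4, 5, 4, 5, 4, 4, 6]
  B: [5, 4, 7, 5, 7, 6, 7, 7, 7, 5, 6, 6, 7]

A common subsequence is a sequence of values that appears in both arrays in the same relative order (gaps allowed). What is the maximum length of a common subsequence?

5

Pick 4 (A #1, B #2) → 6 (A #2, B #6) → 7 (A #6, B #9) → 5 (A #9, B #10) → 6 (A #14, B #12); all 5 values appear in both, in order. Since dp[14][13] = 5, nothing longer is possible.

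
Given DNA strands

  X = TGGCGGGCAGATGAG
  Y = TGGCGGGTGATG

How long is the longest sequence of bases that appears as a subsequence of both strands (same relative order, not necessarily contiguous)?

11

One common subsequence of length 11: T (X #1, Y #1); then G (X #2, Y #2); then G (X #3, Y #3); then C (X #4, Y #4); then G (X #5, Y #5); then G (X #6, Y #6); then G (X #7, Y #7); then G (X #10, Y #9); then A (X #11, Y #10); then T (X #12, Y #11); then G (X #15, Y #12). The LCS DP gives dp[15][12] = 11, so this is optimal.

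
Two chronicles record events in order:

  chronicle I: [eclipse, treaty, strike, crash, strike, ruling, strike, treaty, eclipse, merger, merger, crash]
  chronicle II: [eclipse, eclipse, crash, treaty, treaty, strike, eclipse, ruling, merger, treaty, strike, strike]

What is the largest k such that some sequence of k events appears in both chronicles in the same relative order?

5

One common subsequence of length 5: eclipse [1,2] → treaty [2,5] → strike [3,6] → strike [5,11] → strike [7,12], and the DP table's final entry dp[12][12] is also 5, so no common subsequence is longer.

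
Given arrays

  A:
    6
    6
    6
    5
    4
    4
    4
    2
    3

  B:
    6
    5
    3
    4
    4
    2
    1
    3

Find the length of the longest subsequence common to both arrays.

Match 6 (A #3, B #1), 5 (A #4, B #2), 4 (A #6, B #4), 4 (A #7, B #5), 2 (A #8, B #6), 3 (A #9, B #8) — 6 values in the same relative order in both, and the DP table's final entry dp[9][8] is also 6, so no common subsequence is longer.

6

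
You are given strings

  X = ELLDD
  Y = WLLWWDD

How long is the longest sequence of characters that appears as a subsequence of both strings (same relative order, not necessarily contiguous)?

Let dp[i][j] be the LCS length of the first i characters of X and the first j characters of Y. dp[i][j] = dp[i-1][j-1]+1 when the i-th and j-th characters match, else max(dp[i-1][j], dp[i][j-1]).
    ·  W  L  L  W  W  D  D
 ·  0  0  0  0  0  0  0  0
 E  0  0  0  0  0  0  0  0
 L  0  0  1  1  1  1  1  1
 L  0  0  1  2  2  2  2  2
 D  0  0  1  2  2  2  3  3
 D  0  0  1  2  2  2  3  4
dp[5][7] = 4. One LCS (by backtracking along matches): LLDD.

4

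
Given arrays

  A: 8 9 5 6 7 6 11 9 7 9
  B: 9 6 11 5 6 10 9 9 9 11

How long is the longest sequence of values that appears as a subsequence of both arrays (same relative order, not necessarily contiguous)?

Let dp[i][j] be the LCS length of the first i values of A and the first j values of B. dp[i][j] = dp[i-1][j-1]+1 when the i-th and j-th values match, else max(dp[i-1][j], dp[i][j-1]).
    ·  9  6 11  5  6 10  9  9  9 11
 ·  0  0  0  0  0  0  0  0  0  0  0
 8  0  0  0  0  0  0  0  0  0  0  0
 9  0  1  1  1  1  1  1  1  1  1  1
 5  0  1  1  1  2  2  2  2  2  2  2
 6  0  1  2  2  2  3  3  3  3  3  3
 7  0  1  2  2  2  3  3  3  3  3  3
 6  0  1  2  2  2  3  3  3  3  3  3
11  0  1  2  3  3  3  3  3  3  3  4
 9  0  1  2  3  3  3  3  4  4  4  4
 7  0  1  2  3  3  3  3  4  4  4  4
 9  0  1  2  3  3  3  3  4  5  5  5
dp[10][10] = 5. One LCS (by backtracking along matches): 9, 5, 6, 9, 9.

5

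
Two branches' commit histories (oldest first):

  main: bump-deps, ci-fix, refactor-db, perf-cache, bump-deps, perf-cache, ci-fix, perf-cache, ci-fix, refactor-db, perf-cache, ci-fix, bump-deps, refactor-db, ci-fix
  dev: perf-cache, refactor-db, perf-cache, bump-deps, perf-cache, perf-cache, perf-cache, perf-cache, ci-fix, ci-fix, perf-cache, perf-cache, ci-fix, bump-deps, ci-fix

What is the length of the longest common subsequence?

Match refactor-db (main #3, dev #2), perf-cache (main #4, dev #3), bump-deps (main #5, dev #4), perf-cache (main #6, dev #8), ci-fix (main #7, dev #10), perf-cache (main #8, dev #11), perf-cache (main #11, dev #12), ci-fix (main #12, dev #13), bump-deps (main #13, dev #14), ci-fix (main #15, dev #15) — 10 commits in the same relative order in both, and the DP table's final entry dp[15][15] is also 10, so no common subsequence is longer.

10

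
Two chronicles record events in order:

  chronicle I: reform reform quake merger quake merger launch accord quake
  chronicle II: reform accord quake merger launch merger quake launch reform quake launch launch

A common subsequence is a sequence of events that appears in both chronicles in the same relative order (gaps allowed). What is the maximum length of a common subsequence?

6

Taking reform (chronicle I #1, chronicle II #1), quake (chronicle I #3, chronicle II #3), merger (chronicle I #4, chronicle II #6), quake (chronicle I #5, chronicle II #7), launch (chronicle I #7, chronicle II #8), quake (chronicle I #9, chronicle II #10) gives a common subsequence of length 6, and the DP table's final entry dp[9][12] is also 6, so no common subsequence is longer.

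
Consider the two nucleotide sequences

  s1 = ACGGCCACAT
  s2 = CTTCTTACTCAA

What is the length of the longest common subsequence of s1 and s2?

Match A [1,7]; then C [2,8]; then C [6,10]; then A [7,11]; then A [9,12] — 5 bases in the same relative order in both. dp[10][12] = 5 confirms this is the maximum.

5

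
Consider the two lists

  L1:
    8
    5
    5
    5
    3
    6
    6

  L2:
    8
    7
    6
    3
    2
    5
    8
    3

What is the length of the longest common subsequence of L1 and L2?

Let dp[i][j] be the LCS length of the first i values of L1 and the first j values of L2. dp[i][j] = dp[i-1][j-1]+1 when the i-th and j-th values match, else max(dp[i-1][j], dp[i][j-1]).
    ·  8  7  6  3  2  5  8  3
 ·  0  0  0  0  0  0  0  0  0
 8  0  1  1  1  1  1  1  1  1
 5  0  1  1  1  1  1  2  2  2
 5  0  1  1  1  1  1  2  2  2
 5  0  1  1  1  1  1  2  2  2
 3  0  1  1  1  2  2  2  2  3
 6  0  1  1  2  2  2  2  2  3
 6  0  1  1  2  2  2  2  2  3
dp[7][8] = 3. One LCS (by backtracking along matches): 8, 5, 3.

3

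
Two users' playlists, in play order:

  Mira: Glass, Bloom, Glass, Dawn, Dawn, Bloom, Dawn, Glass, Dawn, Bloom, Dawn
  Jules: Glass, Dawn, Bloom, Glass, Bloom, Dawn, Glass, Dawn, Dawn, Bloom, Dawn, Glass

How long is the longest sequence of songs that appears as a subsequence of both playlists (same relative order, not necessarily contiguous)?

Match Glass (Mira #1, Jules #1), then Bloom (Mira #2, Jules #3), then Glass (Mira #3, Jules #4), then Bloom (Mira #6, Jules #5), then Dawn (Mira #7, Jules #6), then Glass (Mira #8, Jules #7), then Dawn (Mira #9, Jules #9), then Bloom (Mira #10, Jules #10), then Dawn (Mira #11, Jules #11) — 9 songs in the same relative order in both, and the DP table's final entry dp[11][12] is also 9, so no common subsequence is longer.

9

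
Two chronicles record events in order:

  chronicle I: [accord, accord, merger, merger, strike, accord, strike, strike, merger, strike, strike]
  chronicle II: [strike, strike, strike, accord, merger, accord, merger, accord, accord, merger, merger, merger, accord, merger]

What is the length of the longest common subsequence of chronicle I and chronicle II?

One common subsequence of length 6: accord [1,8] → accord [2,9] → merger [3,11] → merger [4,12] → accord [6,13] → merger [9,14], and the DP table's final entry dp[11][14] is also 6, so no common subsequence is longer.

6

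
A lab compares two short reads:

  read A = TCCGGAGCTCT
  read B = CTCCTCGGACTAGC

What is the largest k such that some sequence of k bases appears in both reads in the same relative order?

Match T [1,2]; then C [2,4]; then C [3,6]; then G [4,7]; then G [5,8]; then A [6,9]; then C [8,10]; then T [9,11]; then C [10,14] — 9 bases in the same relative order in both, and the DP table's final entry dp[11][14] is also 9, so no common subsequence is longer.

9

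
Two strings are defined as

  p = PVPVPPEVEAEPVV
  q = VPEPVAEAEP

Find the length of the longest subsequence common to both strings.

8

Pick V at p[2]=q[1], then P at p[3]=q[2], then P at p[6]=q[4], then V at p[8]=q[5], then E at p[9]=q[7], then A at p[10]=q[8], then E at p[11]=q[9], then P at p[12]=q[10]; all 8 characters appear in both, in order. Since dp[14][10] = 8, nothing longer is possible.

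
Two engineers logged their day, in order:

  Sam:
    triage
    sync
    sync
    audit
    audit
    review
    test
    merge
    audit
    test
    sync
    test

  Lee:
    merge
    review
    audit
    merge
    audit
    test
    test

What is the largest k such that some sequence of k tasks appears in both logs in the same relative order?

5

Taking audit [5,3], merge [8,4], audit [9,5], test [10,6], test [12,7] gives a common subsequence of length 5, and the DP table's final entry dp[12][7] is also 5, so no common subsequence is longer.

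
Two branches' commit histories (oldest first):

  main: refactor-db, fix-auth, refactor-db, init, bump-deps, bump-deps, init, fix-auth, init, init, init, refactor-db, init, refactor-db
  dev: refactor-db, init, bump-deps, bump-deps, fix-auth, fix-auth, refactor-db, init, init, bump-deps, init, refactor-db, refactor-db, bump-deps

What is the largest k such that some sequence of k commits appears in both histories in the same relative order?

Taking refactor-db [3,1]; then init [4,2]; then bump-deps [5,3]; then bump-deps [6,4]; then fix-auth [8,6]; then init [9,8]; then init [10,9]; then init [11,11]; then refactor-db [12,12]; then refactor-db [14,13] gives a common subsequence of length 10. The LCS DP gives dp[14][14] = 10, so this is optimal.

10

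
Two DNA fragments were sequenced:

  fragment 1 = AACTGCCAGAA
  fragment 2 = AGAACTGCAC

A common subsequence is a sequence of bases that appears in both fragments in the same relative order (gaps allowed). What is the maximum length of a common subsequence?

7

Let dp[i][j] be the LCS length of the first i bases of fragment 1 and the first j bases of fragment 2. dp[i][j] = dp[i-1][j-1]+1 when the i-th and j-th bases match, else max(dp[i-1][j], dp[i][j-1]).
    ·  A  G  A  A  C  T  G  C  A  C
 ·  0  0  0  0  0  0  0  0  0  0  0
 A  0  1  1  1  1  1  1  1  1  1  1
 A  0  1  1  2  2  2  2  2  2  2  2
 C  0  1  1  2  2  3  3  3  3  3  3
 T  0  1  1  2  2  3  4  4  4  4  4
 G  0  1  2  2  2  3  4  5  5  5  5
 C  0  1  2  2  2  3  4  5  6  6  6
 C  0  1  2  2  2  3  4  5  6  6  7
 A  0  1  2  3  3  3  4  5  6  7  7
 G  0  1  2  3  3  3  4  5  6  7  7
 A  0  1  2  3  4  4  4  5  6  7  7
 A  0  1  2  3  4  4  4  5  6  7  7
dp[11][10] = 7. One LCS (by backtracking along matches): AACTGCC.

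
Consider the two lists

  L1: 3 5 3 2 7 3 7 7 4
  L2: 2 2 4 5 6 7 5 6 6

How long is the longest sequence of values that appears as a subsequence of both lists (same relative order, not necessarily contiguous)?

2

Let dp[i][j] be the LCS length of the first i values of L1 and the first j values of L2. dp[i][j] = dp[i-1][j-1]+1 when the i-th and j-th values match, else max(dp[i-1][j], dp[i][j-1]).
    ·  2  2  4  5  6  7  5  6  6
 ·  0  0  0  0  0  0  0  0  0  0
 3  0  0  0  0  0  0  0  0  0  0
 5  0  0  0  0  1  1  1  1  1  1
 3  0  0  0  0  1  1  1  1  1  1
 2  0  1  1  1  1  1  1  1  1  1
 7  0  1  1  1  1  1  2  2  2  2
 3  0  1  1  1  1  1  2  2  2  2
 7  0  1  1  1  1  1  2  2  2  2
 7  0  1  1  1  1  1  2  2  2  2
 4  0  1  1  2  2  2  2  2  2  2
dp[9][9] = 2. One LCS (by backtracking along matches): 5, 7.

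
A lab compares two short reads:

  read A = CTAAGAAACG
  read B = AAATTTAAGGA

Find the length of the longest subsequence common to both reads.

Pick A (read A #3, read B #1) → A (read A #4, read B #2) → A (read A #6, read B #3) → A (read A #7, read B #7) → A (read A #8, read B #8) → G (read A #10, read B #10); all 6 bases appear in both, in order. dp[10][11] = 6 confirms this is the maximum.

6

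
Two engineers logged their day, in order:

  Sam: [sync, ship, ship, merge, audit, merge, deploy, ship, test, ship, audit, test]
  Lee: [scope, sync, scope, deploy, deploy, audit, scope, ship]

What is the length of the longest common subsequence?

One common subsequence of length 3: sync (Sam #1, Lee #2), audit (Sam #5, Lee #6), ship (Sam #10, Lee #8). Since dp[12][8] = 3, nothing longer is possible.

3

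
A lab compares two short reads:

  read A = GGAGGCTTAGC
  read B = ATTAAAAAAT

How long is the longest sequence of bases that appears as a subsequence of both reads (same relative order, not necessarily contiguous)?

Taking A at read A[3]=read B[1] → T at read A[7]=read B[2] → T at read A[8]=read B[3] → A at read A[9]=read B[9] gives a common subsequence of length 4. dp[11][10] = 4 confirms this is the maximum.

4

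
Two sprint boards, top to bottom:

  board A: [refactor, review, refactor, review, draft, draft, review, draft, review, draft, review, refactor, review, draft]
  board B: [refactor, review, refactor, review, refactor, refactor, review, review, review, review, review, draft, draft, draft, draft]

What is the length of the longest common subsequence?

Taking refactor (board A #1, board B #3), then review (board A #2, board B #4), then refactor (board A #3, board B #6), then review (board A #4, board B #7), then review (board A #7, board B #8), then review (board A #9, board B #9), then review (board A #11, board B #10), then review (board A #13, board B #11), then draft (board A #14, board B #15) gives a common subsequence of length 9. dp[14][15] = 9 confirms this is the maximum.

9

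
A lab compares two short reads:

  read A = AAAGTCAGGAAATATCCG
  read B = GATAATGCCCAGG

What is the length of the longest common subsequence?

8

Match A (read A #1, read B #2) → A (read A #2, read B #4) → A (read A #3, read B #5) → G (read A #4, read B #7) → C (read A #6, read B #10) → A (read A #7, read B #11) → G (read A #9, read B #12) → G (read A #18, read B #13) — 8 bases in the same relative order in both. The LCS DP gives dp[18][13] = 8, so this is optimal.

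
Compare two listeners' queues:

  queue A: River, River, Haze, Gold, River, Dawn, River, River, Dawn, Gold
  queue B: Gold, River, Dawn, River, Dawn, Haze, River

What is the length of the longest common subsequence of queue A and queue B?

5

Match Gold at queue A[4]=queue B[1], then River at queue A[5]=queue B[2], then Dawn at queue A[6]=queue B[3], then River at queue A[7]=queue B[4], then River at queue A[8]=queue B[7] — 5 songs in the same relative order in both. Since dp[10][7] = 5, nothing longer is possible.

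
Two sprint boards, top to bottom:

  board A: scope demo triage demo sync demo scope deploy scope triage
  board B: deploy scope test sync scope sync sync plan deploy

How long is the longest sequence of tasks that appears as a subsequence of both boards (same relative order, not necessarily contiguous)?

Taking scope [1,2], then sync [5,4], then scope [7,5], then deploy [8,9] gives a common subsequence of length 4. Since dp[10][9] = 4, nothing longer is possible.

4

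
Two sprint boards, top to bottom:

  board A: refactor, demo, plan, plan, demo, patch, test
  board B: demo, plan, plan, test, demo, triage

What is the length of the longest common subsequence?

Taking demo [2,1] → plan [3,2] → plan [4,3] → demo [5,5] gives a common subsequence of length 4. dp[7][6] = 4 confirms this is the maximum.

4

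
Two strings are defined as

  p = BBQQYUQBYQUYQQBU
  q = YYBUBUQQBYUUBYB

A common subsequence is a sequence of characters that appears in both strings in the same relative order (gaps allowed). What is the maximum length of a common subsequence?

9

Taking B [1,3], B [2,5], Q [3,7], Q [4,8], Y [5,10], U [6,12], B [8,13], Y [12,14], B [15,15] gives a common subsequence of length 9. Since dp[16][15] = 9, nothing longer is possible.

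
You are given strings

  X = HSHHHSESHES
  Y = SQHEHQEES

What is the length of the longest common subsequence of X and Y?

6

Let dp[i][j] be the LCS length of the first i characters of X and the first j characters of Y. dp[i][j] = dp[i-1][j-1]+1 when the i-th and j-th characters match, else max(dp[i-1][j], dp[i][j-1]).
    ·  S  Q  H  E  H  Q  E  E  S
 ·  0  0  0  0  0  0  0  0  0  0
 H  0  0  0  1  1  1  1  1  1  1
 S  0  1  1  1  1  1  1  1  1  2
 H  0  1  1  2  2  2  2  2  2  2
 H  0  1  1  2  2  3  3  3  3  3
 H  0  1  1  2  2  3  3  3  3  3
 S  0  1  1  2  2  3  3  3  3  4
 E  0  1  1  2  3  3  3  4  4  4
 S  0  1  1  2  3  3  3  4  4  5
 H  0  1  1  2  3  4  4  4  4  5
 E  0  1  1  2  3  4  4  5  5  5
 S  0  1  1  2  3  4  4  5  5  6
dp[11][9] = 6. One LCS (by backtracking along matches): SHHEES.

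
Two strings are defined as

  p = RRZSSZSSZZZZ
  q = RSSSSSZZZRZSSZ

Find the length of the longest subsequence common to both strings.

9

Pick R at p[1]=q[1], then S at p[4]=q[3], then S at p[5]=q[4], then S at p[7]=q[5], then S at p[8]=q[6], then Z at p[9]=q[8], then Z at p[10]=q[9], then Z at p[11]=q[11], then Z at p[12]=q[14]; all 9 characters appear in both, in order, and the DP table's final entry dp[12][14] is also 9, so no common subsequence is longer.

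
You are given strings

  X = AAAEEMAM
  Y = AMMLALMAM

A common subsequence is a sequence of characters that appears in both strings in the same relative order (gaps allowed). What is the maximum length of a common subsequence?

Let dp[i][j] be the LCS length of the first i characters of X and the first j characters of Y. dp[i][j] = dp[i-1][j-1]+1 when the i-th and j-th characters match, else max(dp[i-1][j], dp[i][j-1]).
    ·  A  M  M  L  A  L  M  A  M
 ·  0  0  0  0  0  0  0  0  0  0
 A  0  1  1  1  1  1  1  1  1  1
 A  0  1  1  1  1  2  2  2  2  2
 A  0  1  1  1  1  2  2  2  3  3
 E  0  1  1  1  1  2  2  2  3  3
 E  0  1  1  1  1  2  2  2  3  3
 M  0  1  2  2  2  2  2  3  3  4
 A  0  1  2  2  2  3  3  3  4  4
 M  0  1  2  3  3  3  3  4  4  5
dp[8][9] = 5. One LCS (by backtracking along matches): AAMAM.

5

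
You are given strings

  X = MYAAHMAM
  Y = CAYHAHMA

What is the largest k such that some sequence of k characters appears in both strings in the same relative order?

Taking Y at X[2]=Y[3], A at X[4]=Y[5], H at X[5]=Y[6], M at X[6]=Y[7], A at X[7]=Y[8] gives a common subsequence of length 5. dp[8][8] = 5 confirms this is the maximum.

5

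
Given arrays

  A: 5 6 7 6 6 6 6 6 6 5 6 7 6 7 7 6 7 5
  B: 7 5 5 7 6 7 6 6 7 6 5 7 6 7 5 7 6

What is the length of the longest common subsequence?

One common subsequence of length 12: 5 [1,3], then 6 [2,5], then 7 [3,6], then 6 [4,7], then 6 [5,8], then 6 [9,10], then 5 [10,11], then 7 [12,12], then 6 [13,13], then 7 [14,14], then 7 [15,16], then 6 [16,17]. Since dp[18][17] = 12, nothing longer is possible.

12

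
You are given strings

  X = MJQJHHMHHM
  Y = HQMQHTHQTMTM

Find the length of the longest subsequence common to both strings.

Let dp[i][j] be the LCS length of the first i characters of X and the first j characters of Y. dp[i][j] = dp[i-1][j-1]+1 when the i-th and j-th characters match, else max(dp[i-1][j], dp[i][j-1]).
    ·  H  Q  M  Q  H  T  H  Q  T  M  T  M
 ·  0  0  0  0  0  0  0  0  0  0  0  0  0
 M  0  0  0  1  1  1  1  1  1  1  1  1  1
 J  0  0  0  1  1  1  1  1  1  1  1  1  1
 Q  0  0  1  1  2  2  2  2  2  2  2  2  2
 J  0  0  1  1  2  2  2  2  2  2  2  2  2
 H  0  1  1  1  2  3  3  3  3  3  3  3  3
 H  0  1  1  1  2  3  3  4  4  4  4  4  4
 M  0  1  1  2  2  3  3  4  4  4  5  5  5
 H  0  1  1  2  2  3  3  4  4  4  5  5  5
 H  0  1  1  2  2  3  3  4  4  4  5  5  5
 M  0  1  1  2  2  3  3  4  4  4  5  5  6
dp[10][12] = 6. One LCS (by backtracking along matches): MQHHMM.

6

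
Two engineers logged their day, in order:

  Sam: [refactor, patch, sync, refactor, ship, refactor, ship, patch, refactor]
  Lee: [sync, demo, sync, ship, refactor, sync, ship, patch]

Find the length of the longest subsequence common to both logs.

Pick sync (Sam #3, Lee #3) → ship (Sam #5, Lee #4) → refactor (Sam #6, Lee #5) → ship (Sam #7, Lee #7) → patch (Sam #8, Lee #8); all 5 tasks appear in both, in order, and the DP table's final entry dp[9][8] is also 5, so no common subsequence is longer.

5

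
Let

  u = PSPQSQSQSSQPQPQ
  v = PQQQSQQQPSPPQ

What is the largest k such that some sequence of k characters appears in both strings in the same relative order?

Pick P (u #1, v #1); then S (u #2, v #5); then Q (u #4, v #6); then Q (u #6, v #7); then Q (u #8, v #8); then S (u #10, v #10); then P (u #12, v #11); then P (u #14, v #12); then Q (u #15, v #13); all 9 characters appear in both, in order, and the DP table's final entry dp[15][13] is also 9, so no common subsequence is longer.

9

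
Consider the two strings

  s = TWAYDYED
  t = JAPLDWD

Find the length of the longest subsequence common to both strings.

Let dp[i][j] be the LCS length of the first i characters of s and the first j characters of t. dp[i][j] = dp[i-1][j-1]+1 when the i-th and j-th characters match, else max(dp[i-1][j], dp[i][j-1]).
    ·  J  A  P  L  D  W  D
 ·  0  0  0  0  0  0  0  0
 T  0  0  0  0  0  0  0  0
 W  0  0  0  0  0  0  1  1
 A  0  0  1  1  1  1  1  1
 Y  0  0  1  1  1  1  1  1
 D  0  0  1  1  1  2  2  2
 Y  0  0  1  1  1  2  2  2
 E  0  0  1  1  1  2  2  2
 D  0  0  1  1  1  2  2  3
dp[8][7] = 3. One LCS (by backtracking along matches): ADD.

3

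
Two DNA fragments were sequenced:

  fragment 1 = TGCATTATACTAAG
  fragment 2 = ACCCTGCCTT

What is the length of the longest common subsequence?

5

Let dp[i][j] be the LCS length of the first i bases of fragment 1 and the first j bases of fragment 2. dp[i][j] = dp[i-1][j-1]+1 when the i-th and j-th bases match, else max(dp[i-1][j], dp[i][j-1]).
    ·  A  C  C  C  T  G  C  C  T  T
 ·  0  0  0  0  0  0  0  0  0  0  0
 T  0  0  0  0  0  1  1  1  1  1  1
 G  0  0  0  0  0  1  2  2  2  2  2
 C  0  0  1  1  1  1  2  3  3  3  3
 A  0  1  1  1  1  1  2  3  3  3  3
 T  0  1  1  1  1  2  2  3  3  4  4
 T  0  1  1  1  1  2  2  3  3  4  5
 A  0  1  1  1  1  2  2  3  3  4  5
 T  0  1  1  1  1  2  2  3  3  4  5
 A  0  1  1  1  1  2  2  3  3  4  5
 C  0  1  2  2  2  2  2  3  4  4  5
 T  0  1  2  2  2  3  3  3  4  5  5
 A  0  1  2  2  2  3  3  3  4  5  5
 A  0  1  2  2  2  3  3  3  4  5  5
 G  0  1  2  2  2  3  4  4  4  5  5
dp[14][10] = 5. One LCS (by backtracking along matches): TGCTT.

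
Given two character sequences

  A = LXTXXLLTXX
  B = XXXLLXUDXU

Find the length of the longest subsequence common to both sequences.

One common subsequence of length 7: X (A #2, B #1), X (A #4, B #2), X (A #5, B #3), L (A #6, B #4), L (A #7, B #5), X (A #9, B #6), X (A #10, B #9). Since dp[10][10] = 7, nothing longer is possible.

7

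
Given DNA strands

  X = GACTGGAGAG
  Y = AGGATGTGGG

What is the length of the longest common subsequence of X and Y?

Let dp[i][j] be the LCS length of the first i bases of X and the first j bases of Y. dp[i][j] = dp[i-1][j-1]+1 when the i-th and j-th bases match, else max(dp[i-1][j], dp[i][j-1]).
    ·  A  G  G  A  T  G  T  G  G  G
 ·  0  0  0  0  0  0  0  0  0  0  0
 G  0  0  1  1  1  1  1  1  1  1  1
 A  0  1  1  1  2  2  2  2  2  2  2
 C  0  1  1  1  2  2  2  2  2  2  2
 T  0  1  1  1  2  3  3  3  3  3  3
 G  0  1  2  2  2  3  4  4  4  4  4
 G  0  1  2  3  3  3  4  4  5  5  5
 A  0  1  2  3  4  4  4  4  5  5  5
 G  0  1  2  3  4  4  5  5  5  6  6
 A  0  1  2  3  4  4  5  5  5  6  6
 G  0  1  2  3  4  4  5  5  6  6  7
dp[10][10] = 7. One LCS (by backtracking along matches): GATGGGG.

7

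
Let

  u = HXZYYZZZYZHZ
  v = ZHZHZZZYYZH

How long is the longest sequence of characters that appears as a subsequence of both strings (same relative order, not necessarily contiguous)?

Let dp[i][j] be the LCS length of the first i characters of u and the first j characters of v. dp[i][j] = dp[i-1][j-1]+1 when the i-th and j-th characters match, else max(dp[i-1][j], dp[i][j-1]).
    ·  Z  H  Z  H  Z  Z  Z  Y  Y  Z  H
 ·  0  0  0  0  0  0  0  0  0  0  0  0
 H  0  0  1  1  1  1  1  1  1  1  1  1
 X  0  0  1  1  1  1  1  1  1  1  1  1
 Z  0  1  1  2  2  2  2  2  2  2  2  2
 Y  0  1  1  2  2  2  2  2  3  3  3  3
 Y  0  1  1  2  2  2  2  2  3  4  4  4
 Z  0  1  1  2  2  3  3  3  3  4  5  5
 Z  0  1  1  2  2  3  4  4  4  4  5  5
 Z  0  1  1  2  2  3  4  5  5  5  5  5
 Y  0  1  1  2  2  3  4  5  6  6  6  6
 Z  0  1  1  2  2  3  4  5  6  6  7  7
 H  0  1  2  2  3  3  4  5  6  6  7  8
 Z  0  1  2  3  3  4  4  5  6  6  7  8
dp[12][11] = 8. One LCS (by backtracking along matches): HZZZZYZH.

8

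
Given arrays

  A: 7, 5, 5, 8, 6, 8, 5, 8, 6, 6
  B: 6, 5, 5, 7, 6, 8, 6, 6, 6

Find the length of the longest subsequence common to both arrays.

Pick 5 at A[2]=B[2] → 5 at A[3]=B[3] → 8 at A[4]=B[6] → 6 at A[5]=B[7] → 6 at A[9]=B[8] → 6 at A[10]=B[9]; all 6 values appear in both, in order. The LCS DP gives dp[10][9] = 6, so this is optimal.

6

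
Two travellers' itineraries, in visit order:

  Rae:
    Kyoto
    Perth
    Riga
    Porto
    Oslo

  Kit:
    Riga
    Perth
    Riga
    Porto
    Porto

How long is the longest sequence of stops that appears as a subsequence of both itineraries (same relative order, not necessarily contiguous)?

3

Taking Perth [2,2]; then Riga [3,3]; then Porto [4,5] gives a common subsequence of length 3, and the DP table's final entry dp[5][5] is also 3, so no common subsequence is longer.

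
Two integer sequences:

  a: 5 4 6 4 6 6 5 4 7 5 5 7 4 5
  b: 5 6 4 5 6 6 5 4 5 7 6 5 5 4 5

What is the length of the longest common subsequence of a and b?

12

One common subsequence of length 12: 5 (a #1, b #1); then 6 (a #3, b #2); then 4 (a #4, b #3); then 6 (a #5, b #5); then 6 (a #6, b #6); then 5 (a #7, b #7); then 4 (a #8, b #8); then 7 (a #9, b #10); then 5 (a #10, b #12); then 5 (a #11, b #13); then 4 (a #13, b #14); then 5 (a #14, b #15), and the DP table's final entry dp[14][15] is also 12, so no common subsequence is longer.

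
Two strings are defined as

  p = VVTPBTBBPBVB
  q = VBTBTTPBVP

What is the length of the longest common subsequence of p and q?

Let dp[i][j] be the LCS length of the first i characters of p and the first j characters of q. dp[i][j] = dp[i-1][j-1]+1 when the i-th and j-th characters match, else max(dp[i-1][j], dp[i][j-1]).
    ·  V  B  T  B  T  T  P  B  V  P
 ·  0  0  0  0  0  0  0  0  0  0  0
 V  0  1  1  1  1  1  1  1  1  1  1
 V  0  1  1  1  1  1  1  1  1  2  2
 T  0  1  1  2  2  2  2  2  2  2  2
 P  0  1  1  2  2  2  2  3  3  3  3
 B  0  1  2  2  3  3  3  3  4  4  4
 T  0  1  2  3  3  4  4  4  4  4  4
 B  0  1  2  3  4  4  4  4  5  5  5
 B  0  1  2  3  4  4  4  4  5  5  5
 P  0  1  2  3  4  4  4  5  5  5  6
 B  0  1  2  3  4  4  4  5  6  6  6
 V  0  1  2  3  4  4  4  5  6  7  7
 B  0  1  2  3  4  4  4  5  6  7  7
dp[12][10] = 7. One LCS (by backtracking along matches): VTBTPBV.

7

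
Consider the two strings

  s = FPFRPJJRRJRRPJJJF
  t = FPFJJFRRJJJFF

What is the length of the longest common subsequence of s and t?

Pick F (s #1, t #1), then P (s #2, t #2), then F (s #3, t #3), then J (s #6, t #4), then J (s #7, t #5), then R (s #8, t #7), then R (s #9, t #8), then J (s #10, t #9), then J (s #14, t #10), then J (s #15, t #11), then F (s #17, t #13); all 11 characters appear in both, in order, and the DP table's final entry dp[17][13] is also 11, so no common subsequence is longer.

11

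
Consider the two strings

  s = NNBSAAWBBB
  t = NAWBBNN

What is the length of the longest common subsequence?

Taking N (s #2, t #1), A (s #6, t #2), W (s #7, t #3), B (s #8, t #4), B (s #9, t #5) gives a common subsequence of length 5, and the DP table's final entry dp[10][7] is also 5, so no common subsequence is longer.

5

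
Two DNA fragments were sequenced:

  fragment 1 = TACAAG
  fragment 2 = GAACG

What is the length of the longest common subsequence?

3

Pick A [2,3], C [3,4], G [6,5]; all 3 bases appear in both, in order. Since dp[6][5] = 3, nothing longer is possible.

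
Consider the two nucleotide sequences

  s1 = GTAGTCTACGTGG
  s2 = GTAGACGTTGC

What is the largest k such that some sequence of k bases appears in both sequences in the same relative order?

Let dp[i][j] be the LCS length of the first i bases of s1 and the first j bases of s2. dp[i][j] = dp[i-1][j-1]+1 when the i-th and j-th bases match, else max(dp[i-1][j], dp[i][j-1]).
    ·  G  T  A  G  A  C  G  T  T  G  C
 ·  0  0  0  0  0  0  0  0  0  0  0  0
 G  0  1  1  1  1  1  1  1  1  1  1  1
 T  0  1  2  2  2  2  2  2  2  2  2  2
 A  0  1  2  3  3  3  3  3  3  3  3  3
 G  0  1  2  3  4  4  4  4  4  4  4  4
 T  0  1  2  3  4  4  4  4  5  5  5  5
 C  0  1  2  3  4  4  5  5  5  5  5  6
 T  0  1  2  3  4  4  5  5  6  6  6  6
 A  0  1  2  3  4  5  5  5  6  6  6  6
 C  0  1  2  3  4  5  6  6  6  6  6  7
 G  0  1  2  3  4  5  6  7  7  7  7  7
 T  0  1  2  3  4  5  6  7  8  8  8  8
 G  0  1  2  3  4  5  6  7  8  8  9  9
 G  0  1  2  3  4  5  6  7  8  8  9  9
dp[13][11] = 9. One LCS (by backtracking along matches): GTAGACGTG.

9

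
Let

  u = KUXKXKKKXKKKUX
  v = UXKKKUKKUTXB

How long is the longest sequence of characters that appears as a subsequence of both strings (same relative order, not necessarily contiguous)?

9

One common subsequence of length 9: U at u[2]=v[1] → X at u[3]=v[2] → K at u[4]=v[3] → K at u[6]=v[4] → K at u[7]=v[5] → K at u[11]=v[7] → K at u[12]=v[8] → U at u[13]=v[9] → X at u[14]=v[11]. Since dp[14][12] = 9, nothing longer is possible.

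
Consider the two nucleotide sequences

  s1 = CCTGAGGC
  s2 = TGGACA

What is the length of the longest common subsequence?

Match T at s1[3]=s2[1]; then G at s1[4]=s2[3]; then A at s1[5]=s2[4]; then C at s1[8]=s2[5] — 4 bases in the same relative order in both. The LCS DP gives dp[8][6] = 4, so this is optimal.

4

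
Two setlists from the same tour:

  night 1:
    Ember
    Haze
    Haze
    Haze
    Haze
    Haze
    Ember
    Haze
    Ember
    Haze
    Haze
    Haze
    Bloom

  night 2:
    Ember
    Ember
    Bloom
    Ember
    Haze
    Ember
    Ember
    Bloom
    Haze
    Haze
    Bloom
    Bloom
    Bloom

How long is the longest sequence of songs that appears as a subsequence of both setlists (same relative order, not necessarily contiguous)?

7

Taking Ember at night 1[1]=night 2[4], Haze at night 1[6]=night 2[5], Ember at night 1[7]=night 2[6], Ember at night 1[9]=night 2[7], Haze at night 1[10]=night 2[9], Haze at night 1[11]=night 2[10], Bloom at night 1[13]=night 2[13] gives a common subsequence of length 7. dp[13][13] = 7 confirms this is the maximum.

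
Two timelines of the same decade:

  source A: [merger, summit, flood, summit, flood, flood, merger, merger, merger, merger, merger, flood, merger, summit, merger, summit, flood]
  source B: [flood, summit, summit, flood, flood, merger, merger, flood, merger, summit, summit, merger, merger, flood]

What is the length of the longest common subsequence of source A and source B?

Pick summit [2,2] → summit [4,3] → flood [5,4] → flood [6,5] → merger [10,6] → merger [11,7] → flood [12,8] → merger [13,9] → summit [14,11] → merger [15,13] → flood [17,14]; all 11 events appear in both, in order. dp[17][14] = 11 confirms this is the maximum.

11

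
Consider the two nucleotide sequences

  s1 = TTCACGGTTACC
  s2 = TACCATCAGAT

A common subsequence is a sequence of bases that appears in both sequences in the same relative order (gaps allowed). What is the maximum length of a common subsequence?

6

Match T at s1[1]=s2[1], then T at s1[2]=s2[6], then C at s1[3]=s2[7], then A at s1[4]=s2[8], then G at s1[6]=s2[9], then T at s1[9]=s2[11] — 6 bases in the same relative order in both. dp[12][11] = 6 confirms this is the maximum.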